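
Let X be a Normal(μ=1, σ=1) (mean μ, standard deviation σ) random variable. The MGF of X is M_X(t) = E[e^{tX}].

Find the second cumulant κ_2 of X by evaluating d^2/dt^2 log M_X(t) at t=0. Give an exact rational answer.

κ_2 = D^2[K](0) = 1

M_X(t) = e^(t^2/2 + t)
K_X(t) = log M_X(t) = t^2/2 + t
D^2[K](t) = 1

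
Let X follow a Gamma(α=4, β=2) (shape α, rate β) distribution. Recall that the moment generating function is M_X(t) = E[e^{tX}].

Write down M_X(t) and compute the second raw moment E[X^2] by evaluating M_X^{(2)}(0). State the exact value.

E[X^2] = d^2M/dt^2 |_{t=0} = 5

M_X(t) = 16/(2 - t)^4
dM/dt = -64/(t^5 - 10*t^4 + 40*t^3 - 80*t^2 + 80*t - 32)
d^2M/dt^2 = 320/(t^6 - 12*t^5 + 60*t^4 - 160*t^3 + 240*t^2 - 192*t + 64)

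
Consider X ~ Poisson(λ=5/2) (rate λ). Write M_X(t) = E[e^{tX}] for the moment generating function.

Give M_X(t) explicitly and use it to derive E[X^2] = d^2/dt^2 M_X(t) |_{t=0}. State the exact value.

M_X(t) = e^(5*e^(t)/2 - 5/2)
M^(2)(t) = (25*e^(2*t)*e^(5*e^(t)/2) + 10*e^(t)*e^(5*e^(t)/2))*e^(-5/2)/4

E[X^2] = M^(2)(0) = 35/4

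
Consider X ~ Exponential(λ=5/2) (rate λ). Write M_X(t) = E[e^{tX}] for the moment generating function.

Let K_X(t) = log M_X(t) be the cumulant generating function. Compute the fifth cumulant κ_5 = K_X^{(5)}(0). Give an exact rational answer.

M_X(t) = 5/(2*(5/2 - t))
K_X(t) = log M_X(t) = -log(5/2 - t) - log(2) + log(5)
D^5[K](t) = -768/(32*t^5 - 400*t^4 + 2000*t^3 - 5000*t^2 + 6250*t - 3125)

κ_5 = D^5[K](0) = 768/3125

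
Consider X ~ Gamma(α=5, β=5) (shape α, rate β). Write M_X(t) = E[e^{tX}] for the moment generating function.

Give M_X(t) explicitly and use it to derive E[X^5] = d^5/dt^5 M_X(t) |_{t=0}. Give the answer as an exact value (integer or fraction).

E[X^5] = d^5M/dt^5 |_{t=0} = 3024/625

M_X(t) = 3125/(5 - t)^5
dM/dt = 15625/(t^6 - 30*t^5 + 375*t^4 - 2500*t^3 + 9375*t^2 - 18750*t + 15625)
d^2M/dt^2 = -93750/(t^7 - 35*t^6 + 525*t^5 - 4375*t^4 + 21875*t^3 - 65625*t^2 + 109375*t - 78125)
d^3M/dt^3 = 656250/(t^8 - 40*t^7 + 700*t^6 - 7000*t^5 + 43750*t^4 - 175000*t^3 + 437500*t^2 - 625000*t + 390625)
d^4M/dt^4 = -5250000/(t^9 - 45*t^8 + 900*t^7 - 10500*t^6 + 78750*t^5 - 393750*t^4 + 1312500*t^3 - 2812500*t^2 + 3515625*t - 1953125)
d^5M/dt^5 = 47250000/(t^10 - 50*t^9 + 1125*t^8 - 15000*t^7 + 131250*t^6 - 787500*t^5 + 3281250*t^4 - 9375000*t^3 + 17578125*t^2 - 19531250*t + 9765625)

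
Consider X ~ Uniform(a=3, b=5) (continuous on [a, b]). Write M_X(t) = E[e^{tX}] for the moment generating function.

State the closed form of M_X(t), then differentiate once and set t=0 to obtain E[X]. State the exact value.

M_X(t) = (e^(5*t) - e^(3*t))/(2*t)
D[M](t) = (5*t*e^(5*t) - 3*t*e^(3*t) - e^(5*t) + e^(3*t))/(2*t^2)

E[X] = D[M](0) = 4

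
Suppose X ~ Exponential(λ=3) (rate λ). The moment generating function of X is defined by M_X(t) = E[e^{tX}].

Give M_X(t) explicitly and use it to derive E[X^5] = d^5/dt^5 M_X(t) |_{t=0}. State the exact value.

M_X(t) = 3/(3 - t)
M^(5)(t) = 360/(t^6 - 18*t^5 + 135*t^4 - 540*t^3 + 1215*t^2 - 1458*t + 729)

E[X^5] = M^(5)(0) = 40/81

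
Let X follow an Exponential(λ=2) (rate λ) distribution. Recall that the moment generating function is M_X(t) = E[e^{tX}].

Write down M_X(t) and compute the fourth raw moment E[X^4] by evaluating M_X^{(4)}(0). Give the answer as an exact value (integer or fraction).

E[X^4] = M′′′′(0) = 3/2

M_X(t) = 2/(2 - t)
M′(t) = 2/(t^2 - 4*t + 4)
M′′(t) = -4/(t^3 - 6*t^2 + 12*t - 8)
M′′′(t) = 12/(t^4 - 8*t^3 + 24*t^2 - 32*t + 16)
M′′′′(t) = -48/(t^5 - 10*t^4 + 40*t^3 - 80*t^2 + 80*t - 32)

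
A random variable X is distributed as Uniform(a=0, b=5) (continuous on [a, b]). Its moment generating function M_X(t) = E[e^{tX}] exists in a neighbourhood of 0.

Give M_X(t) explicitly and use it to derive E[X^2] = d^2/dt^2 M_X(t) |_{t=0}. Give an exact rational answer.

M_X(t) = (e^(5*t) - 1)/(5*t)
M′(t) = (5*t*e^(5*t) - e^(5*t) + 1)/(5*t^2)
M′′(t) = (25*t^2*e^(5*t) - 10*t*e^(5*t) + 2*e^(5*t) - 2)/(5*t^3)

E[X^2] = M′′(0) = 25/3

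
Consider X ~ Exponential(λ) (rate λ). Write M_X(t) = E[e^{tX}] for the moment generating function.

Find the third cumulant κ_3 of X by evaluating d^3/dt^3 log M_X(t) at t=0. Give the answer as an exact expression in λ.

κ_3 = d^3K/dt^3 |_{t=0} = 2/λ^3

M_X(t) = λ/(λ - t)
K_X(t) = log M_X(t) = log(λ) - log(λ - t)
dK/dt = -1/(-λ + t)
d^2K/dt^2 = 1/(λ^2 - 2*λ*t + t^2)
d^3K/dt^3 = -2/(-λ^3 + 3*λ^2*t - 3*λ*t^2 + t^3)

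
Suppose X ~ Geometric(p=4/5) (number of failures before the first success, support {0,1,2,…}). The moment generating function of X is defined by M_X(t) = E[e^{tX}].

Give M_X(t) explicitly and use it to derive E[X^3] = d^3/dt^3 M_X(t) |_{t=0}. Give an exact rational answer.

M_X(t) = 4/(5*(1 - e^(t)/5))
D^3[M](t) = (4*e^(3*t) + 80*e^(2*t) + 100*e^(t))/(e^(4*t) - 20*e^(3*t) + 150*e^(2*t) - 500*e^(t) + 625)

E[X^3] = D^3[M](0) = 23/32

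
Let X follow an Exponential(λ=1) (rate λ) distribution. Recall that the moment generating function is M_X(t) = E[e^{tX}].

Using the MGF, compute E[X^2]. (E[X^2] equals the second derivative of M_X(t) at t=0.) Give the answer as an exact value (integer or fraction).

E[X^2] = M^(2)(0) = 2

M_X(t) = 1/(1 - t)
M^(2)(t) = -2/(t^3 - 3*t^2 + 3*t - 1)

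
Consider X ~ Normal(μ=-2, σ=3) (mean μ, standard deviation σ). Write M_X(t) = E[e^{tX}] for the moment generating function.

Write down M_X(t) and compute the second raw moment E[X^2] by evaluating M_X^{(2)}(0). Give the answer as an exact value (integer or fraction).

E[X^2] = M^(2)(0) = 13

M_X(t) = e^(9*t^2/2 - 2*t)
M^(2)(t) = (81*t^2*e^(9*t^2/2) - 36*t*e^(9*t^2/2) + 13*e^(9*t^2/2))*e^(-2*t)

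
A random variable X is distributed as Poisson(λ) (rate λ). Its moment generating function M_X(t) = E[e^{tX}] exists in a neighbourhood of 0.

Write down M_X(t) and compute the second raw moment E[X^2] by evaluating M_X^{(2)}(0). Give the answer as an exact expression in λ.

E[X^2] = d^2M/dt^2 |_{t=0} = λ*(λ + 1)

M_X(t) = e^(λ*(e^(t) - 1))
dM/dt = λ*e^(-λ)*e^(t)*e^(λ*e^(t))
d^2M/dt^2 = (λ^2*e^(2*t)*e^(λ*e^(t)) + λ*e^(t)*e^(λ*e^(t)))*e^(-λ)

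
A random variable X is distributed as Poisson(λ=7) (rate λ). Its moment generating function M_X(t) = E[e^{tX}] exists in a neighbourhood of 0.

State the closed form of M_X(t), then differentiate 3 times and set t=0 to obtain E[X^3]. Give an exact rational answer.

E[X^3] = M′′′(0) = 497

M_X(t) = e^(7*e^(t) - 7)
M′(t) = 7*e^(-7)*e^(t)*e^(7*e^(t))
M′′(t) = (49*e^(2*t)*e^(7*e^(t)) + 7*e^(t)*e^(7*e^(t)))*e^(-7)
M′′′(t) = (343*e^(3*t)*e^(7*e^(t)) + 147*e^(2*t)*e^(7*e^(t)) + 7*e^(t)*e^(7*e^(t)))*e^(-7)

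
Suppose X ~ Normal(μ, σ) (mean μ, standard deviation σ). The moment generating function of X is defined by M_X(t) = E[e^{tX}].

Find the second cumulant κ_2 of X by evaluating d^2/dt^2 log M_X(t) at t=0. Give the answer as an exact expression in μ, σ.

κ_2 = d^2K/dt^2 |_{t=0} = σ^2

M_X(t) = e^(μ*t + σ^2*t^2/2)
K_X(t) = log M_X(t) = μ*t + σ^2*t^2/2
dK/dt = μ + σ^2*t
d^2K/dt^2 = σ^2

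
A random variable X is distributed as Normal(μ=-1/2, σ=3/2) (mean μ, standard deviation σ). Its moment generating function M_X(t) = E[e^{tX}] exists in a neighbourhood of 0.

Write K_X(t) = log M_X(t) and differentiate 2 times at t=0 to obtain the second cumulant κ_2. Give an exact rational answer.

κ_2 = K^(2)(0) = 9/4

M_X(t) = e^(9*t^2/8 - t/2)
K_X(t) = log M_X(t) = 9*t^2/8 - t/2
K^(2)(t) = 9/4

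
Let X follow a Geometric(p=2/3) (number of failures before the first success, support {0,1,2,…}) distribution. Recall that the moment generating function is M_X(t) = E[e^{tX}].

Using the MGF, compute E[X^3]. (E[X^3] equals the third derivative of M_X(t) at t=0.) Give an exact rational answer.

M_X(t) = 2/(3*(1 - e^(t)/3))
D^3[M](t) = (2*e^(3*t) + 24*e^(2*t) + 18*e^(t))/(e^(4*t) - 12*e^(3*t) + 54*e^(2*t) - 108*e^(t) + 81)

E[X^3] = D^3[M](0) = 11/4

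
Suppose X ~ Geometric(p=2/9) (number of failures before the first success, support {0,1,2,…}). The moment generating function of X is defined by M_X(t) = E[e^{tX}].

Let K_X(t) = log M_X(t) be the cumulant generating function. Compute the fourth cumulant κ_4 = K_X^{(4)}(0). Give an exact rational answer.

M_X(t) = 2/(9*(1 - 7*e^(t)/9))
K_X(t) = log M_X(t) = -log(1 - 7*e^(t)/9) - 2*log(3) + log(2)
K′(t) = -7*e^(t)/(7*e^(t) - 9)
K′′(t) = 63*e^(t)/(49*e^(2*t) - 126*e^(t) + 81)
K′′′(t) = (-441*e^(2*t) - 567*e^(t))/(343*e^(3*t) - 1323*e^(2*t) + 1701*e^(t) - 729)
K′′′′(t) = (3087*e^(3*t) + 15876*e^(2*t) + 5103*e^(t))/(2401*e^(4*t) - 12348*e^(3*t) + 23814*e^(2*t) - 20412*e^(t) + 6561)

κ_4 = K′′′′(0) = 12033/8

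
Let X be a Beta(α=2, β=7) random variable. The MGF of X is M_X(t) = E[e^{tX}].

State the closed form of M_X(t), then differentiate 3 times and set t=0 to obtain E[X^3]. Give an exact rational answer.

M_X(t) = ₁F₁(2; 9; t)
M^(3)(t) = 4*₁F₁(5; 12; t)/165

E[X^3] = M^(3)(0) = 4/165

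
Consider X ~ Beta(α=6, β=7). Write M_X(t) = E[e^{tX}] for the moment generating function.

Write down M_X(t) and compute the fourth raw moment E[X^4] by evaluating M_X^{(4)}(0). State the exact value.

E[X^4] = M′′′′(0) = 9/130

M_X(t) = ₁F₁(6; 13; t)
M′(t) = 6*₁F₁(7; 14; t)/13
M′′(t) = 3*₁F₁(8; 15; t)/13
M′′′(t) = 8*₁F₁(9; 16; t)/65
M′′′′(t) = 9*₁F₁(10; 17; t)/130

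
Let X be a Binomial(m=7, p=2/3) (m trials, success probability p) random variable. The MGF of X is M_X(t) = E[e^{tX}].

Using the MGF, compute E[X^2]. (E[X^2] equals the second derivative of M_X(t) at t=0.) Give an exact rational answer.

E[X^2] = M^(2)(0) = 70/3

M_X(t) = (2*e^(t)/3 + 1/3)^7
M^(2)(t) = 6272*e^(7*t)/2187 + 1792*e^(6*t)/243 + 5600*e^(5*t)/729 + 8960*e^(4*t)/2187 + 280*e^(3*t)/243 + 112*e^(2*t)/729 + 14*e^(t)/2187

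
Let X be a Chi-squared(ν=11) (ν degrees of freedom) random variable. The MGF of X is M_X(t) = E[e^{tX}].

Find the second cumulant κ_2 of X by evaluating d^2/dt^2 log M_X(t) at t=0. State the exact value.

M_X(t) = (1 - 2*t)^(-11/2)
K_X(t) = log M_X(t) = -11*log(1 - 2*t)/2
K^(2)(t) = 22/(4*t^2 - 4*t + 1)

κ_2 = K^(2)(0) = 22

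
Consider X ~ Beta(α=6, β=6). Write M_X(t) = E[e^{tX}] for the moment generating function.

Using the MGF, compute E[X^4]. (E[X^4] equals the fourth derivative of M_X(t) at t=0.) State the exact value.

M_X(t) = ₁F₁(6; 12; t)
M′(t) = ₁F₁(7; 13; t)/2
M′′(t) = 7*₁F₁(8; 14; t)/26
M′′′(t) = 2*₁F₁(9; 15; t)/13
M′′′′(t) = 6*₁F₁(10; 16; t)/65

E[X^4] = M′′′′(0) = 6/65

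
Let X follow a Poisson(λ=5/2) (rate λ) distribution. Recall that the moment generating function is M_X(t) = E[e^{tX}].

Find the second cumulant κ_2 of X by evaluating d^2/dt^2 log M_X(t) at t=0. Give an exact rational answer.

κ_2 = D^2[K](0) = 5/2

M_X(t) = e^(5*e^(t)/2 - 5/2)
K_X(t) = log M_X(t) = 5*e^(t)/2 - 5/2
D^2[K](t) = 5*e^(t)/2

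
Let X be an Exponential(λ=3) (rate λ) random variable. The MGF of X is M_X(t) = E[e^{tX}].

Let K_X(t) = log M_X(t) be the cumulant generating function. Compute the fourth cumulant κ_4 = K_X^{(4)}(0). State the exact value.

κ_4 = d^4K/dt^4 |_{t=0} = 2/27

M_X(t) = 3/(3 - t)
K_X(t) = log M_X(t) = -log(3 - t) + log(3)
dK/dt = -1/(t - 3)
d^2K/dt^2 = 1/(t^2 - 6*t + 9)
d^3K/dt^3 = -2/(t^3 - 9*t^2 + 27*t - 27)
d^4K/dt^4 = 6/(t^4 - 12*t^3 + 54*t^2 - 108*t + 81)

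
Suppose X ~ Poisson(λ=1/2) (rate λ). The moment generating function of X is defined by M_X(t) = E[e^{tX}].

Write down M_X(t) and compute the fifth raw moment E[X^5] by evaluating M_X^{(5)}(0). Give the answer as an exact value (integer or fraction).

E[X^5] = d^5M/dt^5 |_{t=0} = 257/32

M_X(t) = e^(e^(t)/2 - 1/2)
dM/dt = e^(-1/2)*e^(t)*e^(e^(t)/2)/2
d^2M/dt^2 = (e^(2*t)*e^(e^(t)/2) + 2*e^(t)*e^(e^(t)/2))*e^(-1/2)/4
d^3M/dt^3 = (e^(3*t)*e^(e^(t)/2) + 6*e^(2*t)*e^(e^(t)/2) + 4*e^(t)*e^(e^(t)/2))*e^(-1/2)/8
d^4M/dt^4 = (e^(4*t)*e^(e^(t)/2) + 12*e^(3*t)*e^(e^(t)/2) + 28*e^(2*t)*e^(e^(t)/2) + 8*e^(t)*e^(e^(t)/2))*e^(-1/2)/16
d^5M/dt^5 = (e^(5*t)*e^(e^(t)/2) + 20*e^(4*t)*e^(e^(t)/2) + 100*e^(3*t)*e^(e^(t)/2) + 120*e^(2*t)*e^(e^(t)/2) + 16*e^(t)*e^(e^(t)/2))*e^(-1/2)/32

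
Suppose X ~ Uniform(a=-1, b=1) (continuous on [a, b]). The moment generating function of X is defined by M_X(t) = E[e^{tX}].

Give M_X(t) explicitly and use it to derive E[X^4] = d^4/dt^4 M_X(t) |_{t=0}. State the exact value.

E[X^4] = M′′′′(0) = 1/5

M_X(t) = (e^(t) - e^(-t))/(2*t)
M′(t) = (t*e^(2*t) + t - e^(2*t) + 1)*e^(-t)/(2*t^2)
M′′(t) = (t^2*e^(2*t) - t^2 - 2*t*e^(2*t) - 2*t + 2*e^(2*t) - 2)*e^(-t)/(2*t^3)
M′′′(t) = (t^3*e^(2*t) + t^3 - 3*t^2*e^(2*t) + 3*t^2 + 6*t*e^(2*t) + 6*t - 6*e^(2*t) + 6)*e^(-t)/(2*t^4)
M′′′′(t) = (t^4*e^(2*t) - t^4 - 4*t^3*e^(2*t) - 4*t^3 + 12*t^2*e^(2*t) - 12*t^2 - 24*t*e^(2*t) - 24*t + 24*e^(2*t) - 24)*e^(-t)/(2*t^5)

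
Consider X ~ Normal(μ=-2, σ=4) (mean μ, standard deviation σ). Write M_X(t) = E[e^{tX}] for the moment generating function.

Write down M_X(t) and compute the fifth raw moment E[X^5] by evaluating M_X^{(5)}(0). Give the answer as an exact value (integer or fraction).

E[X^5] = M^(5)(0) = -8992

M_X(t) = e^(8*t^2 - 2*t)
M^(5)(t) = (1048576*t^5*e^(8*t^2) - 655360*t^4*e^(8*t^2) + 819200*t^3*e^(8*t^2) - 266240*t^2*e^(8*t^2) + 93440*t*e^(8*t^2) - 8992*e^(8*t^2))*e^(-2*t)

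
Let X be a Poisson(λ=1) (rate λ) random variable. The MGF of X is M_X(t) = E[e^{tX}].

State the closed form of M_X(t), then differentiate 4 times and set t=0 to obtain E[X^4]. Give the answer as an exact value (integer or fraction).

M_X(t) = e^(e^(t) - 1)
dM/dt = e^(-1)*e^(t)*e^(e^(t))
d^2M/dt^2 = (e^(2*t)*e^(e^(t)) + e^(t)*e^(e^(t)))*e^(-1)
d^3M/dt^3 = (e^(3*t)*e^(e^(t)) + 3*e^(2*t)*e^(e^(t)) + e^(t)*e^(e^(t)))*e^(-1)
d^4M/dt^4 = (e^(4*t)*e^(e^(t)) + 6*e^(3*t)*e^(e^(t)) + 7*e^(2*t)*e^(e^(t)) + e^(t)*e^(e^(t)))*e^(-1)

E[X^4] = d^4M/dt^4 |_{t=0} = 15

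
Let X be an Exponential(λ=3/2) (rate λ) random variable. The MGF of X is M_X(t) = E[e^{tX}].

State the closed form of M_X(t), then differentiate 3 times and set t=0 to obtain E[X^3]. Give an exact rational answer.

M_X(t) = 3/(2*(3/2 - t))
dM/dt = 6/(4*t^2 - 12*t + 9)
d^2M/dt^2 = -24/(8*t^3 - 36*t^2 + 54*t - 27)
d^3M/dt^3 = 144/(16*t^4 - 96*t^3 + 216*t^2 - 216*t + 81)

E[X^3] = d^3M/dt^3 |_{t=0} = 16/9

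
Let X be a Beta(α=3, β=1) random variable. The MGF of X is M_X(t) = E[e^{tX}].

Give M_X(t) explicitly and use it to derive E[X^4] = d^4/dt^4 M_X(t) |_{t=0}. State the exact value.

E[X^4] = d^4M/dt^4 |_{t=0} = 3/7

M_X(t) = ₁F₁(3; 4; t)
dM/dt = 3*₁F₁(4; 5; t)/4
d^2M/dt^2 = 3*₁F₁(5; 6; t)/5
d^3M/dt^3 = ₁F₁(6; 7; t)/2
d^4M/dt^4 = 3*₁F₁(7; 8; t)/7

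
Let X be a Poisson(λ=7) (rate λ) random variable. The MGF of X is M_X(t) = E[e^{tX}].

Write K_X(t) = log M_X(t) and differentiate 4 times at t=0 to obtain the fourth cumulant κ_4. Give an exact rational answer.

κ_4 = d^4K/dt^4 |_{t=0} = 7

M_X(t) = e^(7*e^(t) - 7)
K_X(t) = log M_X(t) = 7*e^(t) - 7
dK/dt = 7*e^(t)
d^2K/dt^2 = 7*e^(t)
d^3K/dt^3 = 7*e^(t)
d^4K/dt^4 = 7*e^(t)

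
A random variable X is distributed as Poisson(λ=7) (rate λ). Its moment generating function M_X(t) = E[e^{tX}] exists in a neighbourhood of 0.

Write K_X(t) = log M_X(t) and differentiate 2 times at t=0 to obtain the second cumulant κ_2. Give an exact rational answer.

M_X(t) = e^(7*e^(t) - 7)
K_X(t) = log M_X(t) = 7*e^(t) - 7
K^(2)(t) = 7*e^(t)

κ_2 = K^(2)(0) = 7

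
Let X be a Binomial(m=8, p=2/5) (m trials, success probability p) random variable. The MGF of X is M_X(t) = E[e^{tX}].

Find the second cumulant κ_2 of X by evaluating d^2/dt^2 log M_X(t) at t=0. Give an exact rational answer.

κ_2 = d^2K/dt^2 |_{t=0} = 48/25

M_X(t) = (2*e^(t)/5 + 3/5)^8
K_X(t) = log M_X(t) = 8*log(2*e^(t)/5 + 3/5)
dK/dt = 16*e^(t)/(2*e^(t) + 3)
d^2K/dt^2 = 48*e^(t)/(4*e^(2*t) + 12*e^(t) + 9)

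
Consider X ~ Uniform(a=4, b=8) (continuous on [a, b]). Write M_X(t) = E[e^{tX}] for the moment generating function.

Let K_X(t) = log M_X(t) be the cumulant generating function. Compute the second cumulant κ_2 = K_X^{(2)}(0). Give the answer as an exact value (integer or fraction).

κ_2 = K′′(0) = 4/3

M_X(t) = (e^(8*t) - e^(4*t))/(4*t)
K_X(t) = log M_X(t) = -log(t) + log(e^(8*t) - e^(4*t)) - 2*log(2)
K′(t) = (8*t*e^(4*t) - 4*t - e^(4*t) + 1)/(t*e^(4*t) - t)
K′′(t) = (-16*t^2*e^(4*t) + e^(8*t) - 2*e^(4*t) + 1)/(t^2*e^(8*t) - 2*t^2*e^(4*t) + t^2)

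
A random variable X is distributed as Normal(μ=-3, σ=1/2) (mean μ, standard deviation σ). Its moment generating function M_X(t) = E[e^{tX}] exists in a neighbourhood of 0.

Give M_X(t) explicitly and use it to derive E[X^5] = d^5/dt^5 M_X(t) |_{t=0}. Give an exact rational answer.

E[X^5] = M^(5)(0) = -5013/16

M_X(t) = e^(t^2/8 - 3*t)
M^(5)(t) = (t^5*e^(t^2/8) - 60*t^4*e^(t^2/8) + 1480*t^3*e^(t^2/8) - 18720*t^2*e^(t^2/8) + 121200*t*e^(t^2/8) - 320832*e^(t^2/8))*e^(-3*t)/1024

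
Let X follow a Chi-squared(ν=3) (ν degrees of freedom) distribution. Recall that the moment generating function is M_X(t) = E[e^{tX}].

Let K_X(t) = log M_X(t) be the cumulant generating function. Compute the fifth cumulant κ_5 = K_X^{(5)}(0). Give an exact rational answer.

M_X(t) = (1 - 2*t)^(-3/2)
K_X(t) = log M_X(t) = -3*log(1 - 2*t)/2
K^(5)(t) = -1152/(32*t^5 - 80*t^4 + 80*t^3 - 40*t^2 + 10*t - 1)

κ_5 = K^(5)(0) = 1152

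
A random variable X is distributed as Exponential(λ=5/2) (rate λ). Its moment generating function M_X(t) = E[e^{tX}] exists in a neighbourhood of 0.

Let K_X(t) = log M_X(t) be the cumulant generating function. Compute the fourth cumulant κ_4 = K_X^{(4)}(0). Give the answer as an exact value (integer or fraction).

M_X(t) = 5/(2*(5/2 - t))
K_X(t) = log M_X(t) = -log(5/2 - t) - log(2) + log(5)
K^(4)(t) = 96/(16*t^4 - 160*t^3 + 600*t^2 - 1000*t + 625)

κ_4 = K^(4)(0) = 96/625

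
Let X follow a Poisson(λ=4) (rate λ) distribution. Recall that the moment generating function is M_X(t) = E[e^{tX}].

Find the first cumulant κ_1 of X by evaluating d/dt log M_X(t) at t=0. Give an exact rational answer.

M_X(t) = e^(4*e^(t) - 4)
K_X(t) = log M_X(t) = 4*e^(t) - 4
D[K](t) = 4*e^(t)

κ_1 = D[K](0) = 4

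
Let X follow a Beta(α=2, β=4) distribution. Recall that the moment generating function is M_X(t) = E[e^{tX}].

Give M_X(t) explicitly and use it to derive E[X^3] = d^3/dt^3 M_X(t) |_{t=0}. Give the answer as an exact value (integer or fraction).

E[X^3] = d^3M/dt^3 |_{t=0} = 1/14

M_X(t) = ₁F₁(2; 6; t)
dM/dt = ₁F₁(3; 7; t)/3
d^2M/dt^2 = ₁F₁(4; 8; t)/7
d^3M/dt^3 = ₁F₁(5; 9; t)/14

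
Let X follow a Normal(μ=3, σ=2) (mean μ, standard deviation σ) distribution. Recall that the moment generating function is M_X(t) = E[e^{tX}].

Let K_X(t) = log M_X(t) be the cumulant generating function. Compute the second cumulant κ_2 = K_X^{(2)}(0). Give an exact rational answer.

M_X(t) = e^(2*t^2 + 3*t)
K_X(t) = log M_X(t) = 2*t^2 + 3*t
D^2[K](t) = 4

κ_2 = D^2[K](0) = 4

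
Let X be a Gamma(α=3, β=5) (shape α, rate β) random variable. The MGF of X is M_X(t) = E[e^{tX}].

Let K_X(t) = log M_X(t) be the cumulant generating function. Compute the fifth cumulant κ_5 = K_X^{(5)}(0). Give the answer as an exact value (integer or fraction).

M_X(t) = 125/(5 - t)^3
K_X(t) = log M_X(t) = -3*log(5 - t) + 3*log(5)
D^5[K](t) = -72/(t^5 - 25*t^4 + 250*t^3 - 1250*t^2 + 3125*t - 3125)

κ_5 = D^5[K](0) = 72/3125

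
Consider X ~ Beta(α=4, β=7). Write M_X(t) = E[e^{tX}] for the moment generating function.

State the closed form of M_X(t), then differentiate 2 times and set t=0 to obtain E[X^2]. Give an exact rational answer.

E[X^2] = d^2M/dt^2 |_{t=0} = 5/33

M_X(t) = ₁F₁(4; 11; t)
dM/dt = 4*₁F₁(5; 12; t)/11
d^2M/dt^2 = 5*₁F₁(6; 13; t)/33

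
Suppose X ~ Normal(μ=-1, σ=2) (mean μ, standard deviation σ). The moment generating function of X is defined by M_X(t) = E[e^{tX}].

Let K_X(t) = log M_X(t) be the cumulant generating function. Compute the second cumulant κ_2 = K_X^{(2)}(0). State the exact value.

M_X(t) = e^(2*t^2 - t)
K_X(t) = log M_X(t) = 2*t^2 - t
dK/dt = 4*t - 1
d^2K/dt^2 = 4

κ_2 = d^2K/dt^2 |_{t=0} = 4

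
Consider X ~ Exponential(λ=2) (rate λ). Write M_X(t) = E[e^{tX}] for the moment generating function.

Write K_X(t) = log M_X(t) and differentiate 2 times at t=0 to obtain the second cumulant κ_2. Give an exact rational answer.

κ_2 = d^2K/dt^2 |_{t=0} = 1/4

M_X(t) = 2/(2 - t)
K_X(t) = log M_X(t) = -log(2 - t) + log(2)
dK/dt = -1/(t - 2)
d^2K/dt^2 = 1/(t^2 - 4*t + 4)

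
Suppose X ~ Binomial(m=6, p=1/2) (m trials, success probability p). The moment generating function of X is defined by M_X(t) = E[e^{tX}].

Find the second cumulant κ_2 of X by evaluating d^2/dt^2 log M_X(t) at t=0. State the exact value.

M_X(t) = (e^(t)/2 + 1/2)^6
K_X(t) = log M_X(t) = 6*log(e^(t)/2 + 1/2)
K^(2)(t) = 6*e^(t)/(e^(2*t) + 2*e^(t) + 1)

κ_2 = K^(2)(0) = 3/2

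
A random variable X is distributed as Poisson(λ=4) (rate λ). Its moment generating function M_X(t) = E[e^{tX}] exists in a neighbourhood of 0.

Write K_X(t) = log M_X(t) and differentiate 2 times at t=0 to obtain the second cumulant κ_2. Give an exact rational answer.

M_X(t) = e^(4*e^(t) - 4)
K_X(t) = log M_X(t) = 4*e^(t) - 4
D^2[K](t) = 4*e^(t)

κ_2 = D^2[K](0) = 4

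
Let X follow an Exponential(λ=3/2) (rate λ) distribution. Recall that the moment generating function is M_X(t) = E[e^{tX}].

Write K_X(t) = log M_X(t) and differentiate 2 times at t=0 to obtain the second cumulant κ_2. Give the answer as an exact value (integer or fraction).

κ_2 = D^2[K](0) = 4/9

M_X(t) = 3/(2*(3/2 - t))
K_X(t) = log M_X(t) = -log(3/2 - t) - log(2) + log(3)
D^2[K](t) = 4/(4*t^2 - 12*t + 9)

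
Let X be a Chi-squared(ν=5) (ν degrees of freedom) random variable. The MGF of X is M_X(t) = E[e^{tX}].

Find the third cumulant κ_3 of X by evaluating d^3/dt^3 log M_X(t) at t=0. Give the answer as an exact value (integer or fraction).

M_X(t) = (1 - 2*t)^(-5/2)
K_X(t) = log M_X(t) = -5*log(1 - 2*t)/2
dK/dt = -5/(2*t - 1)
d^2K/dt^2 = 10/(4*t^2 - 4*t + 1)
d^3K/dt^3 = -40/(8*t^3 - 12*t^2 + 6*t - 1)

κ_3 = d^3K/dt^3 |_{t=0} = 40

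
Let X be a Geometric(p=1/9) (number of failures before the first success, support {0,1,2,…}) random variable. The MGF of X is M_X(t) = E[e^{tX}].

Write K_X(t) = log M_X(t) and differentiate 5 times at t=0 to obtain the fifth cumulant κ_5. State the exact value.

κ_5 = D^5[K](0) = 1058760

M_X(t) = 1/(9*(1 - 8*e^(t)/9))
K_X(t) = log M_X(t) = -log(1 - 8*e^(t)/9) - 2*log(3)
D^5[K](t) = (-36864*e^(4*t) - 456192*e^(3*t) - 513216*e^(2*t) - 52488*e^(t))/(32768*e^(5*t) - 184320*e^(4*t) + 414720*e^(3*t) - 466560*e^(2*t) + 262440*e^(t) - 59049)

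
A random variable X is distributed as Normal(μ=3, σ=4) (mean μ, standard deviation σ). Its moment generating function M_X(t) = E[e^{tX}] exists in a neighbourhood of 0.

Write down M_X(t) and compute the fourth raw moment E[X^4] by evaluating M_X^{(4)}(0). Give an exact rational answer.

E[X^4] = M^(4)(0) = 1713

M_X(t) = e^(8*t^2 + 3*t)
M^(4)(t) = 65536*t^4*e^(3*t)*e^(8*t^2) + 49152*t^3*e^(3*t)*e^(8*t^2) + 38400*t^2*e^(3*t)*e^(8*t^2) + 10944*t*e^(3*t)*e^(8*t^2) + 1713*e^(3*t)*e^(8*t^2)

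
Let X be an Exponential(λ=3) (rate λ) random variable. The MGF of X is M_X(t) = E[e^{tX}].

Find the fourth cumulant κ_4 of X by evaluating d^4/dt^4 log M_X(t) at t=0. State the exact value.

κ_4 = D^4[K](0) = 2/27

M_X(t) = 3/(3 - t)
K_X(t) = log M_X(t) = -log(3 - t) + log(3)
D^4[K](t) = 6/(t^4 - 12*t^3 + 54*t^2 - 108*t + 81)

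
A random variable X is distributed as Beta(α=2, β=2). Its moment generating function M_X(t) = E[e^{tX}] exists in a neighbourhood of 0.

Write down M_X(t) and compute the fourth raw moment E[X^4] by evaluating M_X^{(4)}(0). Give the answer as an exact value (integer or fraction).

E[X^4] = M^(4)(0) = 1/7

M_X(t) = ₁F₁(2; 4; t)
M^(4)(t) = ₁F₁(6; 8; t)/7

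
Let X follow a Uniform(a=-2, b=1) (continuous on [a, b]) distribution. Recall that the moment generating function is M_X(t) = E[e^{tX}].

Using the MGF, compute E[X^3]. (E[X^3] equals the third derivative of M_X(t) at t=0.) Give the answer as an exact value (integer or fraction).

M_X(t) = (e^(t) - e^(-2*t))/(3*t)
M′(t) = (t*e^(3*t) + 2*t - e^(3*t) + 1)*e^(-2*t)/(3*t^2)
M′′(t) = (t^2*e^(3*t) - 4*t^2 - 2*t*e^(3*t) - 4*t + 2*e^(3*t) - 2)*e^(-2*t)/(3*t^3)
M′′′(t) = (t^3*e^(3*t) + 8*t^3 - 3*t^2*e^(3*t) + 12*t^2 + 6*t*e^(3*t) + 12*t - 6*e^(3*t) + 6)*e^(-2*t)/(3*t^4)

E[X^3] = M′′′(0) = -5/4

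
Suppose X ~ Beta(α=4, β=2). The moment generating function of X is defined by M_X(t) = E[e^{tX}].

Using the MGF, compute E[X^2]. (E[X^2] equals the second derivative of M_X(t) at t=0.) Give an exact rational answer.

M_X(t) = ₁F₁(4; 6; t)
M′(t) = 2*₁F₁(5; 7; t)/3
M′′(t) = 10*₁F₁(6; 8; t)/21

E[X^2] = M′′(0) = 10/21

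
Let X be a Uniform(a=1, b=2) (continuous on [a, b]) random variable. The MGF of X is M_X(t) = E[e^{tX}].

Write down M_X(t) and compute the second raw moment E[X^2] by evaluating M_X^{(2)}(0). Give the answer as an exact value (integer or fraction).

E[X^2] = d^2M/dt^2 |_{t=0} = 7/3

M_X(t) = (e^(2*t) - e^(t))/t
dM/dt = (2*t*e^(2*t) - t*e^(t) - e^(2*t) + e^(t))/t^2
d^2M/dt^2 = (4*t^2*e^(2*t) - t^2*e^(t) - 4*t*e^(2*t) + 2*t*e^(t) + 2*e^(2*t) - 2*e^(t))/t^3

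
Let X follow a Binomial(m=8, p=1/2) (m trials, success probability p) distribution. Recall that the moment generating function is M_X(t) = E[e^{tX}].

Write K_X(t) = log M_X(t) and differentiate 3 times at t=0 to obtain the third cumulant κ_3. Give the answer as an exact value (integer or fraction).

κ_3 = D^3[K](0) = 0

M_X(t) = (e^(t)/2 + 1/2)^8
K_X(t) = log M_X(t) = 8*log(e^(t)/2 + 1/2)
D^3[K](t) = (-8*e^(2*t) + 8*e^(t))/(e^(3*t) + 3*e^(2*t) + 3*e^(t) + 1)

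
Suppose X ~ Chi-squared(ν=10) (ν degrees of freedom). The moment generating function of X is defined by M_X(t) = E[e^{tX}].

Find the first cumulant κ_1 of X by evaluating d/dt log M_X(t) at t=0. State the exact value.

κ_1 = dK/dt |_{t=0} = 10

M_X(t) = (1 - 2*t)^(-5)
K_X(t) = log M_X(t) = -5*log(1 - 2*t)
dK/dt = -10/(2*t - 1)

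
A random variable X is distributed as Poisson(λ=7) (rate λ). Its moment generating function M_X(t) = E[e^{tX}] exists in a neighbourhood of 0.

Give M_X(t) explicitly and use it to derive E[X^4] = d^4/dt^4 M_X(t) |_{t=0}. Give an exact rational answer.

M_X(t) = e^(7*e^(t) - 7)
M^(4)(t) = (2401*e^(4*t)*e^(7*e^(t)) + 2058*e^(3*t)*e^(7*e^(t)) + 343*e^(2*t)*e^(7*e^(t)) + 7*e^(t)*e^(7*e^(t)))*e^(-7)

E[X^4] = M^(4)(0) = 4809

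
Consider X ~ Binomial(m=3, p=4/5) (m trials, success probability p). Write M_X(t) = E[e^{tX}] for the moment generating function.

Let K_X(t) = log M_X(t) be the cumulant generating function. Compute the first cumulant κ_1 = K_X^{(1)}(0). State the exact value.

M_X(t) = (4*e^(t)/5 + 1/5)^3
K_X(t) = log M_X(t) = 3*log(4*e^(t)/5 + 1/5)
dK/dt = 12*e^(t)/(4*e^(t) + 1)

κ_1 = dK/dt |_{t=0} = 12/5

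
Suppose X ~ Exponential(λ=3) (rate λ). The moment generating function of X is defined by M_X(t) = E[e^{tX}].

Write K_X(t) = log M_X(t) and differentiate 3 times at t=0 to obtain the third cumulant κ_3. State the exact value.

κ_3 = K′′′(0) = 2/27

M_X(t) = 3/(3 - t)
K_X(t) = log M_X(t) = -log(3 - t) + log(3)
K′(t) = -1/(t - 3)
K′′(t) = 1/(t^2 - 6*t + 9)
K′′′(t) = -2/(t^3 - 9*t^2 + 27*t - 27)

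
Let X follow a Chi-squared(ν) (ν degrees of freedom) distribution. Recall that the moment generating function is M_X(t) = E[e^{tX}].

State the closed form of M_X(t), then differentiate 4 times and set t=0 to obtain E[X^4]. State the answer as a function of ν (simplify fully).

E[X^4] = D^4[M](0) = ν*(ν^3 + 12*ν^2 + 44*ν + 48)

M_X(t) = (1 - 2*t)^(-ν/2)
D^4[M](t) = (ν^4 + 12*ν^3 + 44*ν^2 + 48*ν)/(16*t^4*(1 - 2*t)^(ν/2) - 32*t^3*(1 - 2*t)^(ν/2) + 24*t^2*(1 - 2*t)^(ν/2) - 8*t*(1 - 2*t)^(ν/2) + (1 - 2*t)^(ν/2))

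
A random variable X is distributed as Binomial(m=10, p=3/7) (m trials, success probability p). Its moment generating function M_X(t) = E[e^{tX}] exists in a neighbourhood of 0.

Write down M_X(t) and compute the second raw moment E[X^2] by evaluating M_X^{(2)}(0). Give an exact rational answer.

M_X(t) = (3*e^(t)/7 + 4/7)^10

E[X^2] = d^2M/dt^2 |_{t=0} = 1020/49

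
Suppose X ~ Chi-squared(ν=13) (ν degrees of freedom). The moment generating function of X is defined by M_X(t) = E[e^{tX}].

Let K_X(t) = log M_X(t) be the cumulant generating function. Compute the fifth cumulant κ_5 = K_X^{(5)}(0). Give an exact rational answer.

κ_5 = K^(5)(0) = 4992

M_X(t) = (1 - 2*t)^(-13/2)
K_X(t) = log M_X(t) = -13*log(1 - 2*t)/2
K^(5)(t) = -4992/(32*t^5 - 80*t^4 + 80*t^3 - 40*t^2 + 10*t - 1)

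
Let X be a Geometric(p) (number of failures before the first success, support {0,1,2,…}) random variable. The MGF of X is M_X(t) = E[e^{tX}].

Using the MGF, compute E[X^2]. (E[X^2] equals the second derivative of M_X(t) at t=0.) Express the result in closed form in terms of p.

M_X(t) = p/(-(1 - p)*e^(t) + 1)
M′(t) = (-p^2*e^(t) + p*e^(t))/(p^2*e^(2*t) - 2*p*e^(2*t) + 2*p*e^(t) + e^(2*t) - 2*e^(t) + 1)

E[X^2] = M′′(0) = 1 - 3/p + 2/p^2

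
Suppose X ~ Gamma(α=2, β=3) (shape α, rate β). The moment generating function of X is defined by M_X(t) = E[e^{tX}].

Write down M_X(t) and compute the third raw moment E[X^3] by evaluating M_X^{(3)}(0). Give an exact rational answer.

M_X(t) = 9/(3 - t)^2
M^(3)(t) = -216/(t^5 - 15*t^4 + 90*t^3 - 270*t^2 + 405*t - 243)

E[X^3] = M^(3)(0) = 8/9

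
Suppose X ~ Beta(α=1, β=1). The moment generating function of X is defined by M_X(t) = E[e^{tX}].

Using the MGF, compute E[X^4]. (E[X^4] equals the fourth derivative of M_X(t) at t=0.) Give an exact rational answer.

M_X(t) = ₁F₁(1; 2; t)
M^(4)(t) = ₁F₁(5; 6; t)/5

E[X^4] = M^(4)(0) = 1/5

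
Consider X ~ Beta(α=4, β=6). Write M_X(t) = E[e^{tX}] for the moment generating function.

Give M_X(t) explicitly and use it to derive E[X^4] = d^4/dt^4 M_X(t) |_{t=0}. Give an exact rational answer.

M_X(t) = ₁F₁(4; 10; t)
D^4[M](t) = 7*₁F₁(8; 14; t)/143

E[X^4] = D^4[M](0) = 7/143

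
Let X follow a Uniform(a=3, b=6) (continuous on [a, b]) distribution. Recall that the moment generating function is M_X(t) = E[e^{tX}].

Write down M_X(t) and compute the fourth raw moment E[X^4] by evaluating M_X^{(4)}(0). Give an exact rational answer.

M_X(t) = (e^(6*t) - e^(3*t))/(3*t)
M′(t) = (6*t*e^(6*t) - 3*t*e^(3*t) - e^(6*t) + e^(3*t))/(3*t^2)
M′′(t) = (36*t^2*e^(6*t) - 9*t^2*e^(3*t) - 12*t*e^(6*t) + 6*t*e^(3*t) + 2*e^(6*t) - 2*e^(3*t))/(3*t^3)
M′′′(t) = (72*t^3*e^(6*t) - 9*t^3*e^(3*t) - 36*t^2*e^(6*t) + 9*t^2*e^(3*t) + 12*t*e^(6*t) - 6*t*e^(3*t) - 2*e^(6*t) + 2*e^(3*t))/t^4

E[X^4] = M′′′′(0) = 2511/5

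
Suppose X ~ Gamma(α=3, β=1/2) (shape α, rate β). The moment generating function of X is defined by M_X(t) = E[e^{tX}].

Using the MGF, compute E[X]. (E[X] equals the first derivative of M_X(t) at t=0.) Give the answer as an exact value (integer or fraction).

E[X] = D[M](0) = 6

M_X(t) = 1/(8*(1/2 - t)^3)
D[M](t) = 6/(16*t^4 - 32*t^3 + 24*t^2 - 8*t + 1)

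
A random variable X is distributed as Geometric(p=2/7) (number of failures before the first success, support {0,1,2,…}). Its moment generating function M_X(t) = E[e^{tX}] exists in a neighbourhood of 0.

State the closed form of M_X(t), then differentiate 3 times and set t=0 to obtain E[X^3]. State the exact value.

E[X^3] = D^3[M](0) = 535/4

M_X(t) = 2/(7*(1 - 5*e^(t)/7))
D^3[M](t) = (250*e^(3*t) + 1400*e^(2*t) + 490*e^(t))/(625*e^(4*t) - 3500*e^(3*t) + 7350*e^(2*t) - 6860*e^(t) + 2401)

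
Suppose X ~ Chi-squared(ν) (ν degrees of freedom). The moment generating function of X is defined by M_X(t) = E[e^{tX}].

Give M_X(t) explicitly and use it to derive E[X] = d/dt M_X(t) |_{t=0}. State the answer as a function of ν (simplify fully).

M_X(t) = (1 - 2*t)^(-ν/2)
D[M](t) = -ν/(2*t*(1 - 2*t)^(ν/2) - (1 - 2*t)^(ν/2))

E[X] = D[M](0) = ν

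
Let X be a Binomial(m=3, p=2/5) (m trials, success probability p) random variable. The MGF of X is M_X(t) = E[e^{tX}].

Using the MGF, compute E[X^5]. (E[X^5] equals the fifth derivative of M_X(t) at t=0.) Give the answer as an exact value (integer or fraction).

M_X(t) = (2*e^(t)/5 + 3/5)^3
M′(t) = 24*e^(3*t)/125 + 72*e^(2*t)/125 + 54*e^(t)/125
M′′(t) = 72*e^(3*t)/125 + 144*e^(2*t)/125 + 54*e^(t)/125
M′′′(t) = 216*e^(3*t)/125 + 288*e^(2*t)/125 + 54*e^(t)/125
M′′′′(t) = 648*e^(3*t)/125 + 576*e^(2*t)/125 + 54*e^(t)/125
M′′′′′(t) = 1944*e^(3*t)/125 + 1152*e^(2*t)/125 + 54*e^(t)/125

E[X^5] = M′′′′′(0) = 126/5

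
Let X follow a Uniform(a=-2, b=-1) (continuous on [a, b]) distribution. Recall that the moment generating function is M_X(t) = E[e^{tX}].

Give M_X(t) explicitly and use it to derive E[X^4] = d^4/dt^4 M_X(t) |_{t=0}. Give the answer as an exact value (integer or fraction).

E[X^4] = M′′′′(0) = 31/5

M_X(t) = (e^(-t) - e^(-2*t))/t
M′(t) = (-t*e^(t) + 2*t - e^(t) + 1)*e^(-2*t)/t^2
M′′(t) = (t^2*e^(t) - 4*t^2 + 2*t*e^(t) - 4*t + 2*e^(t) - 2)*e^(-2*t)/t^3
M′′′(t) = (-t^3*e^(t) + 8*t^3 - 3*t^2*e^(t) + 12*t^2 - 6*t*e^(t) + 12*t - 6*e^(t) + 6)*e^(-2*t)/t^4
M′′′′(t) = (t^4*e^(t) - 16*t^4 + 4*t^3*e^(t) - 32*t^3 + 12*t^2*e^(t) - 48*t^2 + 24*t*e^(t) - 48*t + 24*e^(t) - 24)*e^(-2*t)/t^5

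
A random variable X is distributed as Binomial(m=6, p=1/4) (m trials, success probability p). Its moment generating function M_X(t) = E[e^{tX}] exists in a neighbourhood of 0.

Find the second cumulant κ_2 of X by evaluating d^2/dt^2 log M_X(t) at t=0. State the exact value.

κ_2 = D^2[K](0) = 9/8

M_X(t) = (e^(t)/4 + 3/4)^6
K_X(t) = log M_X(t) = 6*log(e^(t)/4 + 3/4)
D^2[K](t) = 18*e^(t)/(e^(2*t) + 6*e^(t) + 9)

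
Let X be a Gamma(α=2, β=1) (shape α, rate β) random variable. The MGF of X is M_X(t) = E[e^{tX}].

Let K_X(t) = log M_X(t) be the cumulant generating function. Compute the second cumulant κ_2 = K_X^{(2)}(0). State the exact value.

M_X(t) = (1 - t)^(-2)
K_X(t) = log M_X(t) = -2*log(1 - t)
K′(t) = -2/(t - 1)
K′′(t) = 2/(t^2 - 2*t + 1)

κ_2 = K′′(0) = 2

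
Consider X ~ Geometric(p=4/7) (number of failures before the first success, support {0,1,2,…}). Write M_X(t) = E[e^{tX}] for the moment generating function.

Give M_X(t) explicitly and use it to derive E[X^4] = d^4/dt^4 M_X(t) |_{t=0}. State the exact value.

E[X^4] = d^4M/dt^4 |_{t=0} = 1005/32

M_X(t) = 4/(7*(1 - 3*e^(t)/7))
dM/dt = 12*e^(t)/(9*e^(2*t) - 42*e^(t) + 49)
d^2M/dt^2 = (-36*e^(2*t) - 84*e^(t))/(27*e^(3*t) - 189*e^(2*t) + 441*e^(t) - 343)
d^3M/dt^3 = (108*e^(3*t) + 1008*e^(2*t) + 588*e^(t))/(81*e^(4*t) - 756*e^(3*t) + 2646*e^(2*t) - 4116*e^(t) + 2401)
d^4M/dt^4 = (-324*e^(4*t) - 8316*e^(3*t) - 19404*e^(2*t) - 4116*e^(t))/(243*e^(5*t) - 2835*e^(4*t) + 13230*e^(3*t) - 30870*e^(2*t) + 36015*e^(t) - 16807)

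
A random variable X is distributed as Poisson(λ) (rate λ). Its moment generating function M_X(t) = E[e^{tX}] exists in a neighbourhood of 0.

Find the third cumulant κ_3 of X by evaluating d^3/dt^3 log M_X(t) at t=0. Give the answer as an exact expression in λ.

κ_3 = K^(3)(0) = λ

M_X(t) = e^(λ*(e^(t) - 1))
K_X(t) = log M_X(t) = λ*(e^(t) - 1)
K^(3)(t) = λ*e^(t)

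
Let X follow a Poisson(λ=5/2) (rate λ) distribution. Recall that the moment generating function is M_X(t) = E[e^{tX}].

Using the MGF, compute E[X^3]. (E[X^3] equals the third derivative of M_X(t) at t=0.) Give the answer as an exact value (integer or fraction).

M_X(t) = e^(5*e^(t)/2 - 5/2)
D^3[M](t) = (125*e^(3*t)*e^(5*e^(t)/2) + 150*e^(2*t)*e^(5*e^(t)/2) + 20*e^(t)*e^(5*e^(t)/2))*e^(-5/2)/8

E[X^3] = D^3[M](0) = 295/8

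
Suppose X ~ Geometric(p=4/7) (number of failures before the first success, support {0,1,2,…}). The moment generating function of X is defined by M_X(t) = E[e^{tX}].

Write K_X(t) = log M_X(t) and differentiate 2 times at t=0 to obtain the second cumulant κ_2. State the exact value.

κ_2 = K^(2)(0) = 21/16

M_X(t) = 4/(7*(1 - 3*e^(t)/7))
K_X(t) = log M_X(t) = -log(1 - 3*e^(t)/7) - log(7) + 2*log(2)
K^(2)(t) = 21*e^(t)/(9*e^(2*t) - 42*e^(t) + 49)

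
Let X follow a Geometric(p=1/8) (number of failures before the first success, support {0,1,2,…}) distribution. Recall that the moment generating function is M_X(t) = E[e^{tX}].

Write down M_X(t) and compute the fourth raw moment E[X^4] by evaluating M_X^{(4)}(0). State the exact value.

E[X^4] = d^4M/dt^4 |_{t=0} = 70665

M_X(t) = 1/(8*(1 - 7*e^(t)/8))
dM/dt = 7*e^(t)/(49*e^(2*t) - 112*e^(t) + 64)
d^2M/dt^2 = (-49*e^(2*t) - 56*e^(t))/(343*e^(3*t) - 1176*e^(2*t) + 1344*e^(t) - 512)
d^3M/dt^3 = (343*e^(3*t) + 1568*e^(2*t) + 448*e^(t))/(2401*e^(4*t) - 10976*e^(3*t) + 18816*e^(2*t) - 14336*e^(t) + 4096)
d^4M/dt^4 = (-2401*e^(4*t) - 30184*e^(3*t) - 34496*e^(2*t) - 3584*e^(t))/(16807*e^(5*t) - 96040*e^(4*t) + 219520*e^(3*t) - 250880*e^(2*t) + 143360*e^(t) - 32768)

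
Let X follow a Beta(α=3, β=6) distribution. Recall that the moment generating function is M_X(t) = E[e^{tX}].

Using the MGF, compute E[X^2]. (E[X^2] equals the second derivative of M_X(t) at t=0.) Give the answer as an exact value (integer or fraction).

M_X(t) = ₁F₁(3; 9; t)
D^2[M](t) = 2*₁F₁(5; 11; t)/15

E[X^2] = D^2[M](0) = 2/15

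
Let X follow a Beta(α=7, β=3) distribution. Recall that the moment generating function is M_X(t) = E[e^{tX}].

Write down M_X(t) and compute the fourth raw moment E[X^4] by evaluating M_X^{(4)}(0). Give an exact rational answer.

E[X^4] = D^4[M](0) = 42/143

M_X(t) = ₁F₁(7; 10; t)
D^4[M](t) = 42*₁F₁(11; 14; t)/143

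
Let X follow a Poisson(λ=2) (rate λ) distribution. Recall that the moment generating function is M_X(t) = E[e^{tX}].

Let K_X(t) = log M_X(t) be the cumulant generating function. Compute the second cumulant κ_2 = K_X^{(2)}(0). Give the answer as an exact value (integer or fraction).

M_X(t) = e^(2*e^(t) - 2)
K_X(t) = log M_X(t) = 2*e^(t) - 2
K^(2)(t) = 2*e^(t)

κ_2 = K^(2)(0) = 2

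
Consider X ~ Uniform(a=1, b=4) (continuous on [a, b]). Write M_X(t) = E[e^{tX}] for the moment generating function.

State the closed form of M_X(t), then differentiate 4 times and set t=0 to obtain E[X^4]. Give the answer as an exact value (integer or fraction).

E[X^4] = D^4[M](0) = 341/5

M_X(t) = (e^(4*t) - e^(t))/(3*t)
D^4[M](t) = (256*t^4*e^(4*t) - t^4*e^(t) - 256*t^3*e^(4*t) + 4*t^3*e^(t) + 192*t^2*e^(4*t) - 12*t^2*e^(t) - 96*t*e^(4*t) + 24*t*e^(t) + 24*e^(4*t) - 24*e^(t))/(3*t^5)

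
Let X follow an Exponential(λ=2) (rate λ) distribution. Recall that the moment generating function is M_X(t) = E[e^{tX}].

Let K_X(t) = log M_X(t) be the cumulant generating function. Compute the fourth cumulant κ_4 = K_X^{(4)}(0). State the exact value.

M_X(t) = 2/(2 - t)
K_X(t) = log M_X(t) = -log(2 - t) + log(2)
K^(4)(t) = 6/(t^4 - 8*t^3 + 24*t^2 - 32*t + 16)

κ_4 = K^(4)(0) = 3/8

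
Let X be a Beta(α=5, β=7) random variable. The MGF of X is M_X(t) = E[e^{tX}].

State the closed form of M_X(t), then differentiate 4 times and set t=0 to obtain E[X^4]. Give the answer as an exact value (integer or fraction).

E[X^4] = d^4M/dt^4 |_{t=0} = 2/39

M_X(t) = ₁F₁(5; 12; t)
dM/dt = 5*₁F₁(6; 13; t)/12
d^2M/dt^2 = 5*₁F₁(7; 14; t)/26
d^3M/dt^3 = 5*₁F₁(8; 15; t)/52
d^4M/dt^4 = 2*₁F₁(9; 16; t)/39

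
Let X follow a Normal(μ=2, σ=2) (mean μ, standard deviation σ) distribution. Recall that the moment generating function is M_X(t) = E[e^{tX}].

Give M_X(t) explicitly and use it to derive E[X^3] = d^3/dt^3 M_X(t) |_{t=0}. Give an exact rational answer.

M_X(t) = e^(2*t^2 + 2*t)
dM/dt = 4*t*e^(2*t)*e^(2*t^2) + 2*e^(2*t)*e^(2*t^2)
d^2M/dt^2 = 16*t^2*e^(2*t)*e^(2*t^2) + 16*t*e^(2*t)*e^(2*t^2) + 8*e^(2*t)*e^(2*t^2)
d^3M/dt^3 = 64*t^3*e^(2*t)*e^(2*t^2) + 96*t^2*e^(2*t)*e^(2*t^2) + 96*t*e^(2*t)*e^(2*t^2) + 32*e^(2*t)*e^(2*t^2)

E[X^3] = d^3M/dt^3 |_{t=0} = 32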